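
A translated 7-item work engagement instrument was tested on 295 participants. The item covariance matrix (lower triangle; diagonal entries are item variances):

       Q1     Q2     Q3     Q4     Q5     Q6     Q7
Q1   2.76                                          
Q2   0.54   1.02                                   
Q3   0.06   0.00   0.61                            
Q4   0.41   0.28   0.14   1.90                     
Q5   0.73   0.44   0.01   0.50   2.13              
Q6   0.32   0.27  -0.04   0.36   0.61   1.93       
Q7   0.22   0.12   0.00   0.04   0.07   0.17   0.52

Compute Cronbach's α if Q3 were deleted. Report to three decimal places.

Remaining items: Q1, Q2, Q4, Q5, Q6, Q7 (k = 6).
Σσ²ᵢ = 2.76 + 1.02 + 1.90 + 2.13 + 1.93 + 0.52 = 10.26
σ²_total = 10.26 + 2 × 5.08 = 20.42
α (item deleted) = (6/5)·(1 − 10.26/20.42) = 0.597

Cronbach's α = 0.597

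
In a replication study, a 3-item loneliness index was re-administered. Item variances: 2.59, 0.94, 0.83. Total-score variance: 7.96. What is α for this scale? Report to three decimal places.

α = 0.678

Σσᵢ² = 2.59 + 0.94 + 0.83 = 4.36
α = (k/(k−1))·(1 − Σσᵢ²/σ²_T) = (3/2)·(1 − 4.36/7.96) = 0.678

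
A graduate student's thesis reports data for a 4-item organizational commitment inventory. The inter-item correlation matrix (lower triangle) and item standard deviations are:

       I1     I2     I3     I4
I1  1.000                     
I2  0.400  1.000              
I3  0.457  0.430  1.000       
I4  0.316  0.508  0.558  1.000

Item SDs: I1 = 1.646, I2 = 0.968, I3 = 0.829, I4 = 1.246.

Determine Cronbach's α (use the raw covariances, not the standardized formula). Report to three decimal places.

Σσ²ᵢ = 1.646² + 0.968² + 0.829² + 1.246² = 5.8861
Covariances σ_ij = r_ij · s_i · s_j:
  σ(I1,I2) = 0.400 × 1.646 × 0.968 = 0.6373
  σ(I1,I3) = 0.457 × 1.646 × 0.829 = 0.6236
  σ(I1,I4) = 0.316 × 1.646 × 1.246 = 0.6481
  σ(I2,I3) = 0.430 × 0.968 × 0.829 = 0.3451
  σ(I2,I4) = 0.508 × 0.968 × 1.246 = 0.6127
  σ(I3,I4) = 0.558 × 0.829 × 1.246 = 0.5764
σ²_T = Σσ²ᵢ + 2·Σσ_ij = 5.8861 + 2 × 3.4432 = 12.7725
α = (4/3)·(1 − 5.8861/12.7725) = 0.719

Cronbach's α = 0.719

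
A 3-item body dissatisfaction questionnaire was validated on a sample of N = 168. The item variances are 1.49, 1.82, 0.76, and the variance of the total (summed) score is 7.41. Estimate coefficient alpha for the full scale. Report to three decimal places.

Σσᵢ² = 1.49 + 1.82 + 0.76 = 4.07
α = (k/(k−1))·(1 − Σσᵢ²/total variance) = (3/2)·(1 − 4.07/7.41) = 0.676

coefficient alpha = 0.676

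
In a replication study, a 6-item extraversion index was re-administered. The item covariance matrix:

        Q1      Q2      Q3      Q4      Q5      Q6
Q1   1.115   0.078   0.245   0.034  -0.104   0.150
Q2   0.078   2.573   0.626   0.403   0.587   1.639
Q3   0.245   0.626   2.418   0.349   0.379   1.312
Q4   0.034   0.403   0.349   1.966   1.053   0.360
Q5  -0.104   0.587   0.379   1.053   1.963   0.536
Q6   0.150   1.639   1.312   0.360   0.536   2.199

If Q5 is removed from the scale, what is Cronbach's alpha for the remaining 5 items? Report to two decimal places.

α = 0.63

Remaining items: Q1, Q2, Q3, Q4, Q6 (k = 5).
Σσᵢ² = 1.115 + 2.573 + 2.418 + 1.966 + 2.199 = 10.271
total variance = 10.271 + 2 × 5.196 = 20.663
α (item deleted) = (5/4)·(1 − 10.271/20.663) = 0.63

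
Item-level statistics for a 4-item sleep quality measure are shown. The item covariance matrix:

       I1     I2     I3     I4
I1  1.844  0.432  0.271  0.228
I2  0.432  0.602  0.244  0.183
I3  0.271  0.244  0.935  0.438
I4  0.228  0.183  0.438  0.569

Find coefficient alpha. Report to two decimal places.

ΣVar(i) = 1.844 + 0.602 + 0.935 + 0.569 = 3.950
Sum of the distinct covariances = 1.796
σ²_total = 3.950 + 2 × 1.796 = 7.542
α = (k/(k−1))·(1 − ΣVar(i)/σ²_total) = (4/3)·(1 − 3.950/7.542) = 0.64

coefficient alpha = 0.64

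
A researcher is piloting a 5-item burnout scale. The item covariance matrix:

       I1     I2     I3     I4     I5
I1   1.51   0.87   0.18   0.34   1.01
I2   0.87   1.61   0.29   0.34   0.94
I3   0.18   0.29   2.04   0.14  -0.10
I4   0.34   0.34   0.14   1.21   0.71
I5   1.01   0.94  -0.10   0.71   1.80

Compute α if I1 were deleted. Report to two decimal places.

Remaining items: I2, I3, I4, I5 (k = 4).
Σσ²ᵢ = 1.61 + 2.04 + 1.21 + 1.80 = 6.66
total variance = 6.66 + 2 × 2.32 = 11.30
α (item deleted) = (4/3)·(1 − 6.66/11.30) = 0.55

α = 0.55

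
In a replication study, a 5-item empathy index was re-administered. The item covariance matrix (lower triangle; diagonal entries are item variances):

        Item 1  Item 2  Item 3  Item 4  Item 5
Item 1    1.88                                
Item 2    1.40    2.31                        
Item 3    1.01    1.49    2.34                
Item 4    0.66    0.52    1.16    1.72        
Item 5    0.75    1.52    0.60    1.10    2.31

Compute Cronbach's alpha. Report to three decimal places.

ΣVar(i) = 1.88 + 2.31 + 2.34 + 1.72 + 2.31 = 10.56
Σ_{i<j} σ_ij = 10.21
total variance = 10.56 + 2 × 10.21 = 30.98
α = (k/(k−1))·(1 − ΣVar(i)/total variance) = (5/4)·(1 − 10.56/30.98) = 0.824

Cronbach's alpha = 0.824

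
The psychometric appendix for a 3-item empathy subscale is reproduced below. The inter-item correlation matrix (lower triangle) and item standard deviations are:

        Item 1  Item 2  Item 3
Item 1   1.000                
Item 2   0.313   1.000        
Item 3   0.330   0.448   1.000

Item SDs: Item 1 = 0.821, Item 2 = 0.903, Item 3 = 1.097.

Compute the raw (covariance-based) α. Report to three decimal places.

α = 0.629

Σσ²ᵢ = 0.821² + 0.903² + 1.097² = 2.6929
Covariances σ_ij = r_ij · s_i · s_j:
  σ(Item 1,Item 2) = 0.313 × 0.821 × 0.903 = 0.2320
  σ(Item 1,Item 3) = 0.330 × 0.821 × 1.097 = 0.2972
  σ(Item 2,Item 3) = 0.448 × 0.903 × 1.097 = 0.4438
σ²_T = Σσ²ᵢ + 2·Σσ_ij = 2.6929 + 2 × 0.9730 = 4.6389
α = (3/2)·(1 − 2.6929/4.6389) = 0.629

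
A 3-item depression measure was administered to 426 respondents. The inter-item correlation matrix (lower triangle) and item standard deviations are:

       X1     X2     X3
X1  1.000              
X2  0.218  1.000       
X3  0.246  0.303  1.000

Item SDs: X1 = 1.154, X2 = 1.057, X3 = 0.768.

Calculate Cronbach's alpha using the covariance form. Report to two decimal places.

Σσ²ᵢ = 1.154² + 1.057² + 0.768² = 3.0388
Covariances σ_ij = r_ij · s_i · s_j:
  σ(X1,X2) = 0.218 × 1.154 × 1.057 = 0.2659
  σ(X1,X3) = 0.246 × 1.154 × 0.768 = 0.2180
  σ(X2,X3) = 0.303 × 1.057 × 0.768 = 0.2460
σ²_T = Σσ²ᵢ + 2·Σσ_ij = 3.0388 + 2 × 0.7299 = 4.4986
α = (3/2)·(1 − 3.0388/4.4986) = 0.49

Cronbach's alpha = 0.49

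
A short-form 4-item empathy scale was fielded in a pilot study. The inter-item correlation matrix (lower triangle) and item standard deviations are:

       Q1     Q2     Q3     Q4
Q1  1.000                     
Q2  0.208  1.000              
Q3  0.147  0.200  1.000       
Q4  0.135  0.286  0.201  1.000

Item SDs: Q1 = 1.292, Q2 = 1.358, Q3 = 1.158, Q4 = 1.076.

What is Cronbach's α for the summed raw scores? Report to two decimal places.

Σσ²ᵢ = 1.292² + 1.358² + 1.158² + 1.076² = 6.0122
Covariances σ_ij = r_ij · s_i · s_j:
  σ(Q1,Q2) = 0.208 × 1.292 × 1.358 = 0.3649
  σ(Q1,Q3) = 0.147 × 1.292 × 1.158 = 0.2199
  σ(Q1,Q4) = 0.135 × 1.292 × 1.076 = 0.1877
  σ(Q2,Q3) = 0.200 × 1.358 × 1.158 = 0.3145
  σ(Q2,Q4) = 0.286 × 1.358 × 1.076 = 0.4179
  σ(Q3,Q4) = 0.201 × 1.158 × 1.076 = 0.2504
σ²_T = Σσ²ᵢ + 2·Σσ_ij = 6.0122 + 2 × 1.7553 = 9.5228
α = (4/3)·(1 − 6.0122/9.5228) = 0.49

α = 0.49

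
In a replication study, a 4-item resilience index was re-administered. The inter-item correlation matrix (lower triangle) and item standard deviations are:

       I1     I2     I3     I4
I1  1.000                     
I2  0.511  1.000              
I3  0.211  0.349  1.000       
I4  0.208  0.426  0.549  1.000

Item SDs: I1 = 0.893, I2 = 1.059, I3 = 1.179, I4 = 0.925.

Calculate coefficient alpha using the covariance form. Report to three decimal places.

Σσ²ᵢ = 0.893² + 1.059² + 1.179² + 0.925² = 4.1646
Covariances σ_ij = r_ij · s_i · s_j:
  σ(I1,I2) = 0.511 × 0.893 × 1.059 = 0.4832
  σ(I1,I3) = 0.211 × 0.893 × 1.179 = 0.2222
  σ(I1,I4) = 0.208 × 0.893 × 0.925 = 0.1718
  σ(I2,I3) = 0.349 × 1.059 × 1.179 = 0.4357
  σ(I2,I4) = 0.426 × 1.059 × 0.925 = 0.4173
  σ(I3,I4) = 0.549 × 1.179 × 0.925 = 0.5987
σ²_T = Σσ²ᵢ + 2·Σσ_ij = 4.1646 + 2 × 2.3289 = 8.8224
α = (4/3)·(1 − 4.1646/8.8224) = 0.704

coefficient alpha = 0.704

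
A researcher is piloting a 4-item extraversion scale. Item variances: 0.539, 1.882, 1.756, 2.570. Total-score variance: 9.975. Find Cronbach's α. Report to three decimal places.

Σσ²ᵢ = 0.539 + 1.882 + 1.756 + 2.570 = 6.747
α = (k/(k−1))·(1 − Σσ²ᵢ/total variance) = (4/3)·(1 − 6.747/9.975) = 0.431

α = 0.431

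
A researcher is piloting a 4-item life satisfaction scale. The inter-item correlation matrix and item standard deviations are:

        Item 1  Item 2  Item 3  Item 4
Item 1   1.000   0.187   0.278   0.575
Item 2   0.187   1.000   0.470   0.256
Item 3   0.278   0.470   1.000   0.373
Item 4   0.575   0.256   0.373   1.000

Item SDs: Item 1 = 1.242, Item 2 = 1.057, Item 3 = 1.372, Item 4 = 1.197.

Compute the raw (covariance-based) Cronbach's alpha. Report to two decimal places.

Σσ²ᵢ = 1.242² + 1.057² + 1.372² + 1.197² = 5.9750
Covariances σ_ij = r_ij · s_i · s_j:
  σ(Item 1,Item 2) = 0.187 × 1.242 × 1.057 = 0.2455
  σ(Item 1,Item 3) = 0.278 × 1.242 × 1.372 = 0.4737
  σ(Item 1,Item 4) = 0.575 × 1.242 × 1.197 = 0.8548
  σ(Item 2,Item 3) = 0.470 × 1.057 × 1.372 = 0.6816
  σ(Item 2,Item 4) = 0.256 × 1.057 × 1.197 = 0.3239
  σ(Item 3,Item 4) = 0.373 × 1.372 × 1.197 = 0.6126
σ²_T = Σσ²ᵢ + 2·Σσ_ij = 5.9750 + 2 × 3.1921 = 12.3592
α = (4/3)·(1 − 5.9750/12.3592) = 0.69

α = 0.69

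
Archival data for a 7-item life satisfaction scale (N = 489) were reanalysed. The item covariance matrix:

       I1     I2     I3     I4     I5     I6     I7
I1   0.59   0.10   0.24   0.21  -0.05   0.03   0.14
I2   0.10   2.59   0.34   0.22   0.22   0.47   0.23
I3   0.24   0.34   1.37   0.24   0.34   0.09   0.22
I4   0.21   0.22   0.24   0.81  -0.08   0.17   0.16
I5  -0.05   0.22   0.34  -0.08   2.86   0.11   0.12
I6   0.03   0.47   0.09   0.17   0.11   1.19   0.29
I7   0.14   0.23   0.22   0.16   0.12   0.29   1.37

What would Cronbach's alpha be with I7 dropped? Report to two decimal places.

Cronbach's alpha = 0.43

Remaining items: I1, I2, I3, I4, I5, I6 (k = 6).
sum of item variances = 0.59 + 2.59 + 1.37 + 0.81 + 2.86 + 1.19 = 9.41
total variance = 9.41 + 2 × 2.65 = 14.71
α (item deleted) = (6/5)·(1 − 9.41/14.71) = 0.43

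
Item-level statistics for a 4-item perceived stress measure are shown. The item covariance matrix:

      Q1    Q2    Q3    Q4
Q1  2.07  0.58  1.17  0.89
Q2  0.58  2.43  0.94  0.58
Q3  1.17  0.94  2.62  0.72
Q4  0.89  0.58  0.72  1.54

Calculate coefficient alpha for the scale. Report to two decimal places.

coefficient alpha = 0.71

sum of item variances = 2.07 + 2.43 + 2.62 + 1.54 = 8.66
Sum of the distinct covariances = 4.88
σ²_total = 8.66 + 2 × 4.88 = 18.42
α = (k/(k−1))·(1 − sum of item variances/σ²_total) = (4/3)·(1 − 8.66/18.42) = 0.71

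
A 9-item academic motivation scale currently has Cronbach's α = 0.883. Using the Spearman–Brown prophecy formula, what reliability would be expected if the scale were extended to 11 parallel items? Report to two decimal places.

Length factor m = 11/9 = 1.2222
α' = m·α / (1 + (m−1)·α)
   = 11/9 × 0.883 / (1 + (11/9 − 1) × 0.883)
   = 1.0792 / 1.1962 = 0.90

predicted reliability = 0.90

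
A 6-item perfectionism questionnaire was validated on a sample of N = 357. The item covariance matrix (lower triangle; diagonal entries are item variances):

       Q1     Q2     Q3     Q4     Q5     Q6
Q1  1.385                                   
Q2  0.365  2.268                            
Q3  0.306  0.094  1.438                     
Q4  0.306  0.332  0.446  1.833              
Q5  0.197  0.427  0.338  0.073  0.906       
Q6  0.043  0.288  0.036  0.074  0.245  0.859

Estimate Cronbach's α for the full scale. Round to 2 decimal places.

α = 0.54

Σσ²ᵢ = 1.385 + 2.268 + 1.438 + 1.833 + 0.906 + 0.859 = 8.689
Sum of the distinct covariances = 3.570
σ²_T = 8.689 + 2 × 3.570 = 15.829
α = (k/(k−1))·(1 − Σσ²ᵢ/σ²_T) = (6/5)·(1 − 8.689/15.829) = 0.54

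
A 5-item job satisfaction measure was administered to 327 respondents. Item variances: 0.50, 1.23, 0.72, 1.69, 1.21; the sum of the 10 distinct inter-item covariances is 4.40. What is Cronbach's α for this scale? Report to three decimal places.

Cronbach's α = 0.777

ΣVar(i) = 0.50 + 1.23 + 0.72 + 1.69 + 1.21 = 5.35
Sum of distinct covariances = 4.40
Var(T) = ΣVar(i) + 2·Σcov = 5.35 + 2 × 4.40 = 14.15
α = (5/4)·(1 − 5.35/14.15) = 0.777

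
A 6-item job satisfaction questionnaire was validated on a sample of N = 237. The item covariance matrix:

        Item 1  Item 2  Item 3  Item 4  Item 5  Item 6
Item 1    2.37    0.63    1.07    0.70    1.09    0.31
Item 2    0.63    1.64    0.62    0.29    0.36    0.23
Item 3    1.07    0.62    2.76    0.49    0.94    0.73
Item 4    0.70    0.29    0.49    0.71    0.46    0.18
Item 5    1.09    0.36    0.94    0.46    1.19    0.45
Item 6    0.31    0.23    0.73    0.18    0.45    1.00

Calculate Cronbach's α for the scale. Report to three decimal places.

α = 0.767

ΣVar(i) = 2.37 + 1.64 + 2.76 + 0.71 + 1.19 + 1.00 = 9.67
Σ_{i<j} σ_ij = 8.55
total variance = 9.67 + 2 × 8.55 = 26.77
α = (k/(k−1))·(1 − ΣVar(i)/total variance) = (6/5)·(1 − 9.67/26.77) = 0.767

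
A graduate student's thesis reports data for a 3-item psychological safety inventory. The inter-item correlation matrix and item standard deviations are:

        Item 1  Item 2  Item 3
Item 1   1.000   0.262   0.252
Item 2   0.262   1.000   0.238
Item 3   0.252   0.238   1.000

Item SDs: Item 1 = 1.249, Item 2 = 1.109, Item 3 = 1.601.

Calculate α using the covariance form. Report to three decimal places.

α = 0.488

Σσ²ᵢ = 1.249² + 1.109² + 1.601² = 5.3531
Covariances σ_ij = r_ij · s_i · s_j:
  σ(Item 1,Item 2) = 0.262 × 1.249 × 1.109 = 0.3629
  σ(Item 1,Item 3) = 0.252 × 1.249 × 1.601 = 0.5039
  σ(Item 2,Item 3) = 0.238 × 1.109 × 1.601 = 0.4226
σ²_T = Σσ²ᵢ + 2·Σσ_ij = 5.3531 + 2 × 1.2894 = 7.9319
α = (3/2)·(1 − 5.3531/7.9319) = 0.488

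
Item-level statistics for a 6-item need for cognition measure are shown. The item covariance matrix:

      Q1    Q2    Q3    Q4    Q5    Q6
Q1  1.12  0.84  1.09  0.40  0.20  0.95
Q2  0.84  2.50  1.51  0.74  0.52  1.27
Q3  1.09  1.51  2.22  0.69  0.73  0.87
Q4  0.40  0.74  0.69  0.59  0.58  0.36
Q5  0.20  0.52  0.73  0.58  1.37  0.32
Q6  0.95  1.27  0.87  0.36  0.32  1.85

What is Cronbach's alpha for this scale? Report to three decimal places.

α = 0.836

sum of item variances = 1.12 + 2.50 + 2.22 + 0.59 + 1.37 + 1.85 = 9.65
Sum of off-diagonal covariances = 11.07
σ²_total = 9.65 + 2 × 11.07 = 31.79
α = (k/(k−1))·(1 − sum of item variances/σ²_total) = (6/5)·(1 − 9.65/31.79) = 0.836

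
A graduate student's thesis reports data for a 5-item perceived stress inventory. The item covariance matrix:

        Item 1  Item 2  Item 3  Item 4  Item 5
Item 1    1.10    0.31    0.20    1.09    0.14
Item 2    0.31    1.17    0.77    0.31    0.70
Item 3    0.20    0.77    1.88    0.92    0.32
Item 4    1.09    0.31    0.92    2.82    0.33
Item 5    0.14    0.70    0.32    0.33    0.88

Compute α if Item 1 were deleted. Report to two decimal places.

α = 0.66

Remaining items: Item 2, Item 3, Item 4, Item 5 (k = 4).
Σσ²ᵢ = 1.17 + 1.88 + 2.82 + 0.88 = 6.75
σ²_total = 6.75 + 2 × 3.35 = 13.45
α (item deleted) = (4/3)·(1 − 6.75/13.45) = 0.66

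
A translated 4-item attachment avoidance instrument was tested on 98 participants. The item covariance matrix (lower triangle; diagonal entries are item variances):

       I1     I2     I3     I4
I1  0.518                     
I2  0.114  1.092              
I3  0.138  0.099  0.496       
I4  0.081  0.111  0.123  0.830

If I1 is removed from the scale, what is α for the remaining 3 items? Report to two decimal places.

α = 0.32

Remaining items: I2, I3, I4 (k = 3).
ΣVar(i) = 1.092 + 0.496 + 0.830 = 2.418
σ²_total = 2.418 + 2 × 0.333 = 3.084
α (item deleted) = (3/2)·(1 − 2.418/3.084) = 0.32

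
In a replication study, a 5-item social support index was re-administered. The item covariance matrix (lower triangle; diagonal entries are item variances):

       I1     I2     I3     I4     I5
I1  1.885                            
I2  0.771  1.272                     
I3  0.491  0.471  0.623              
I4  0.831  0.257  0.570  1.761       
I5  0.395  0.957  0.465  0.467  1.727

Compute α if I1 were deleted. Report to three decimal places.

Remaining items: I2, I3, I4, I5 (k = 4).
Σσᵢ² = 1.272 + 0.623 + 1.761 + 1.727 = 5.383
total variance = 5.383 + 2 × 3.187 = 11.757
α (item deleted) = (4/3)·(1 − 5.383/11.757) = 0.723

α = 0.723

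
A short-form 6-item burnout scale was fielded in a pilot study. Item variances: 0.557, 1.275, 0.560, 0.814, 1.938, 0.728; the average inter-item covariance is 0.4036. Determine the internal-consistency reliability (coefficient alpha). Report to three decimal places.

coefficient alpha = 0.808

Σσᵢ² = 0.557 + 1.275 + 0.560 + 0.814 + 1.938 + 0.728 = 5.872
Sum of the 15 distinct covariances = 15 × 0.4036 = 6.0540
σ²_T = Σσᵢ² + 2·Σcov = 5.872 + 2 × 6.0540 = 17.9800
α = (6/5)·(1 − 5.872/17.9800) = 0.808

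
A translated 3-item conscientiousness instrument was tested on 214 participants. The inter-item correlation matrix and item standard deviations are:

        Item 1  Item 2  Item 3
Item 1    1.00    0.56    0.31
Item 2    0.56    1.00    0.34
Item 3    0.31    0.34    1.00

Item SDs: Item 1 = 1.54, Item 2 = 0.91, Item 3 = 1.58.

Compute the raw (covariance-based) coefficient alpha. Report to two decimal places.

Σσ²ᵢ = 1.54² + 0.91² + 1.58² = 5.6961
Covariances σ_ij = r_ij · s_i · s_j:
  σ(Item 1,Item 2) = 0.56 × 1.54 × 0.91 = 0.7848
  σ(Item 1,Item 3) = 0.31 × 1.54 × 1.58 = 0.7543
  σ(Item 2,Item 3) = 0.34 × 0.91 × 1.58 = 0.4889
σ²_T = Σσ²ᵢ + 2·Σσ_ij = 5.6961 + 2 × 2.0280 = 9.7521
α = (3/2)·(1 − 5.6961/9.7521) = 0.62

coefficient alpha = 0.62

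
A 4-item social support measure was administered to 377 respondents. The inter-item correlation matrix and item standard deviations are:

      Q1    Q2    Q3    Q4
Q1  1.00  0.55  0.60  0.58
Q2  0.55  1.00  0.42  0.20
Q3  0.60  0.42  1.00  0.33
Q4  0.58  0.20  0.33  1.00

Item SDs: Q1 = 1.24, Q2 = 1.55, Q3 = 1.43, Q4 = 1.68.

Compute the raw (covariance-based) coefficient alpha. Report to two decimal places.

Σσ²ᵢ = 1.24² + 1.55² + 1.43² + 1.68² = 8.8074
Covariances σ_ij = r_ij · s_i · s_j:
  σ(Q1,Q2) = 0.55 × 1.24 × 1.55 = 1.0571
  σ(Q1,Q3) = 0.60 × 1.24 × 1.43 = 1.0639
  σ(Q1,Q4) = 0.58 × 1.24 × 1.68 = 1.2083
  σ(Q2,Q3) = 0.42 × 1.55 × 1.43 = 0.9309
  σ(Q2,Q4) = 0.20 × 1.55 × 1.68 = 0.5208
  σ(Q3,Q4) = 0.33 × 1.43 × 1.68 = 0.7928
σ²_T = Σσ²ᵢ + 2·Σσ_ij = 8.8074 + 2 × 5.5738 = 19.9550
α = (4/3)·(1 − 8.8074/19.9550) = 0.74

coefficient alpha = 0.74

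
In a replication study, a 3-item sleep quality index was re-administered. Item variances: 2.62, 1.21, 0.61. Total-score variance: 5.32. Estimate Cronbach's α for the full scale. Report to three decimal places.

ΣVar(i) = 2.62 + 1.21 + 0.61 = 4.44
α = (k/(k−1))·(1 − ΣVar(i)/Var(T)) = (3/2)·(1 − 4.44/5.32) = 0.248

Cronbach's α = 0.248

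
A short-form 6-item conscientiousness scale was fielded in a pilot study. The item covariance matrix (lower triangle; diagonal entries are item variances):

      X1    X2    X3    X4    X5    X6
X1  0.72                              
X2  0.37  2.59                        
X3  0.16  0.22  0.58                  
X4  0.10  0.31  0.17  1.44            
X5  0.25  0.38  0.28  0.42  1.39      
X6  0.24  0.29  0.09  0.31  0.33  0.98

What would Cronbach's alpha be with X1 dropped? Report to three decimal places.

α = 0.556

Remaining items: X2, X3, X4, X5, X6 (k = 5).
Σσ²ᵢ = 2.59 + 0.58 + 1.44 + 1.39 + 0.98 = 6.98
σ²_total = 6.98 + 2 × 2.80 = 12.58
α (item deleted) = (5/4)·(1 − 6.98/12.58) = 0.556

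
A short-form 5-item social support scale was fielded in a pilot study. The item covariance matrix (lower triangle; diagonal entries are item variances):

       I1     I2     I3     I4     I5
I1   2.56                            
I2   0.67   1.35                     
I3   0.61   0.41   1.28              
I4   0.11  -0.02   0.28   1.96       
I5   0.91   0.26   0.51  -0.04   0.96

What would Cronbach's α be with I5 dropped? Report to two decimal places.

Cronbach's α = 0.49

Remaining items: I1, I2, I3, I4 (k = 4).
Σσᵢ² = 2.56 + 1.35 + 1.28 + 1.96 = 7.15
Var(T) = 7.15 + 2 × 2.06 = 11.27
α (item deleted) = (4/3)·(1 − 7.15/11.27) = 0.49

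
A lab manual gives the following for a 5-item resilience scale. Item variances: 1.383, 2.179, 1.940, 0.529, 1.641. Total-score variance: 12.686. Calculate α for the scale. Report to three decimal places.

ΣVar(i) = 1.383 + 2.179 + 1.940 + 0.529 + 1.641 = 7.672
α = (k/(k−1))·(1 − ΣVar(i)/total variance) = (5/4)·(1 − 7.672/12.686) = 0.494

α = 0.494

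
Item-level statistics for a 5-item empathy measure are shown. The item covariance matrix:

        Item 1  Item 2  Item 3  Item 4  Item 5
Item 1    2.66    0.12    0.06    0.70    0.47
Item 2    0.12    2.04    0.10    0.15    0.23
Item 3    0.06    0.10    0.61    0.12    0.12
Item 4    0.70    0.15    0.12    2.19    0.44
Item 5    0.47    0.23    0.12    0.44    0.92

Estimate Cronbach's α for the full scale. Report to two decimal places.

Cronbach's α = 0.47

Σσ²ᵢ = 2.66 + 2.04 + 0.61 + 2.19 + 0.92 = 8.42
Sum of off-diagonal covariances = 2.51
total variance = 8.42 + 2 × 2.51 = 13.44
α = (k/(k−1))·(1 − Σσ²ᵢ/total variance) = (5/4)·(1 − 8.42/13.44) = 0.47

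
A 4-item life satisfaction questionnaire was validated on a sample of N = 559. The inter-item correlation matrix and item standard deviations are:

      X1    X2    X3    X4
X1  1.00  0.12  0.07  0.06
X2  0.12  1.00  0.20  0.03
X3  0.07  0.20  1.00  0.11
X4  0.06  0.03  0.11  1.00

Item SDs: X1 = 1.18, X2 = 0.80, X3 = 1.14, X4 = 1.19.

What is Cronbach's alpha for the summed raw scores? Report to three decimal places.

Σσ²ᵢ = 1.18² + 0.80² + 1.14² + 1.19² = 4.7481
Covariances σ_ij = r_ij · s_i · s_j:
  σ(X1,X2) = 0.12 × 1.18 × 0.80 = 0.1133
  σ(X1,X3) = 0.07 × 1.18 × 1.14 = 0.0942
  σ(X1,X4) = 0.06 × 1.18 × 1.19 = 0.0843
  σ(X2,X3) = 0.20 × 0.80 × 1.14 = 0.1824
  σ(X2,X4) = 0.03 × 0.80 × 1.19 = 0.0286
  σ(X3,X4) = 0.11 × 1.14 × 1.19 = 0.1492
σ²_T = Σσ²ᵢ + 2·Σσ_ij = 4.7481 + 2 × 0.6520 = 6.0521
α = (4/3)·(1 − 4.7481/6.0521) = 0.287

α = 0.287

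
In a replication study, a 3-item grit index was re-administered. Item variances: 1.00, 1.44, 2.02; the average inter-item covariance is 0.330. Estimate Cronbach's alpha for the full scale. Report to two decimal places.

Cronbach's alpha = 0.46

Σσᵢ² = 1.00 + 1.44 + 2.02 = 4.46
Sum of the 3 distinct covariances = 3 × 0.330 = 0.990
Var(T) = Σσᵢ² + 2·Σcov = 4.46 + 2 × 0.990 = 6.440
α = (3/2)·(1 − 4.46/6.440) = 0.46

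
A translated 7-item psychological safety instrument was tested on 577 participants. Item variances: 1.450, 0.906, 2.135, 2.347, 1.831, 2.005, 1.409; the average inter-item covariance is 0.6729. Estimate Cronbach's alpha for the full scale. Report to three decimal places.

Cronbach's alpha = 0.817

Σσ²ᵢ = 1.450 + 0.906 + 2.135 + 2.347 + 1.831 + 2.005 + 1.409 = 12.083
Sum of the 21 distinct covariances = 21 × 0.6729 = 14.1309
total variance = Σσ²ᵢ + 2·Σcov = 12.083 + 2 × 14.1309 = 40.3448
α = (7/6)·(1 − 12.083/40.3448) = 0.817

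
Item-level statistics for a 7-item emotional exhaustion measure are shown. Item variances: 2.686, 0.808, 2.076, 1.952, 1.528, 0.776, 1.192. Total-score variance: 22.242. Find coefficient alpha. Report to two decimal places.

coefficient alpha = 0.59

ΣVar(i) = 2.686 + 0.808 + 2.076 + 1.952 + 1.528 + 0.776 + 1.192 = 11.018
α = (k/(k−1))·(1 − ΣVar(i)/Var(T)) = (7/6)·(1 − 11.018/22.242) = 0.59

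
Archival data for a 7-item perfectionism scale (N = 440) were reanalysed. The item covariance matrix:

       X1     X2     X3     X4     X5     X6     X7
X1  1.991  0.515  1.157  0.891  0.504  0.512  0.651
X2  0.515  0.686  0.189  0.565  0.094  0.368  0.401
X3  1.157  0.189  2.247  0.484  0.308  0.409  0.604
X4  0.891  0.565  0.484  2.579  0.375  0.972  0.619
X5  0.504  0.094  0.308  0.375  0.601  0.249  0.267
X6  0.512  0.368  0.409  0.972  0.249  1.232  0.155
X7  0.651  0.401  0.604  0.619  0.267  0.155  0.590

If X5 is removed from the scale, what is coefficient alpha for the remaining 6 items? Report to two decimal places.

Remaining items: X1, X2, X3, X4, X6, X7 (k = 6).
Σσᵢ² = 1.991 + 0.686 + 2.247 + 2.579 + 1.232 + 0.590 = 9.325
total variance = 9.325 + 2 × 8.492 = 26.309
α (item deleted) = (6/5)·(1 − 9.325/26.309) = 0.77

coefficient alpha = 0.77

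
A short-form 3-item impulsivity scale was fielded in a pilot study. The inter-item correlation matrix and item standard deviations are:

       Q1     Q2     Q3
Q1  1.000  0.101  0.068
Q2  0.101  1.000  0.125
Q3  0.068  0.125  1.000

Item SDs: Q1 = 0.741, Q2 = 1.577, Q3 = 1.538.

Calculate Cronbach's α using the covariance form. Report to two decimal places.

Cronbach's α = 0.23

Σσ²ᵢ = 0.741² + 1.577² + 1.538² = 5.4015
Covariances σ_ij = r_ij · s_i · s_j:
  σ(Q1,Q2) = 0.101 × 0.741 × 1.577 = 0.1180
  σ(Q1,Q3) = 0.068 × 0.741 × 1.538 = 0.0775
  σ(Q2,Q3) = 0.125 × 1.577 × 1.538 = 0.3032
σ²_T = Σσ²ᵢ + 2·Σσ_ij = 5.4015 + 2 × 0.4987 = 6.3989
α = (3/2)·(1 − 5.4015/6.3989) = 0.23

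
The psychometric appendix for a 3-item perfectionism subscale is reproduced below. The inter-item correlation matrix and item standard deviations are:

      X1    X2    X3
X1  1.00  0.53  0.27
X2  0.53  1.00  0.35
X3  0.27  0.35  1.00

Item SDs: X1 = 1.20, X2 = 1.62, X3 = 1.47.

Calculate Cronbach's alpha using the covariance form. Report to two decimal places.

Σσ²ᵢ = 1.20² + 1.62² + 1.47² = 6.2253
Covariances σ_ij = r_ij · s_i · s_j:
  σ(X1,X2) = 0.53 × 1.20 × 1.62 = 1.0303
  σ(X1,X3) = 0.27 × 1.20 × 1.47 = 0.4763
  σ(X2,X3) = 0.35 × 1.62 × 1.47 = 0.8335
σ²_T = Σσ²ᵢ + 2·Σσ_ij = 6.2253 + 2 × 2.3401 = 10.9055
α = (3/2)·(1 − 6.2253/10.9055) = 0.64

α = 0.64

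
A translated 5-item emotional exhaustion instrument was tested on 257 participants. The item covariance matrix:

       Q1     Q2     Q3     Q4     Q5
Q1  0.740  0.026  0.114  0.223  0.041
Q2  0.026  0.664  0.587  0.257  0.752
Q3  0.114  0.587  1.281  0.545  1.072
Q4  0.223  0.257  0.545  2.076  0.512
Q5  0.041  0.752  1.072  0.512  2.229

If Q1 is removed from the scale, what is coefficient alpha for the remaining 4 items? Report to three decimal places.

Remaining items: Q2, Q3, Q4, Q5 (k = 4).
Σσᵢ² = 0.664 + 1.281 + 2.076 + 2.229 = 6.250
σ²_total = 6.250 + 2 × 3.725 = 13.700
α (item deleted) = (4/3)·(1 − 6.250/13.700) = 0.725

coefficient alpha = 0.725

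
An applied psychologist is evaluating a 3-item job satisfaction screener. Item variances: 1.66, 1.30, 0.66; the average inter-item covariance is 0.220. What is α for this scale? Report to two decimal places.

Σσ²ᵢ = 1.66 + 1.30 + 0.66 = 3.62
Sum of the 3 distinct covariances = 3 × 0.220 = 0.660
total variance = Σσ²ᵢ + 2·Σcov = 3.62 + 2 × 0.660 = 4.940
α = (3/2)·(1 − 3.62/4.940) = 0.40

α = 0.40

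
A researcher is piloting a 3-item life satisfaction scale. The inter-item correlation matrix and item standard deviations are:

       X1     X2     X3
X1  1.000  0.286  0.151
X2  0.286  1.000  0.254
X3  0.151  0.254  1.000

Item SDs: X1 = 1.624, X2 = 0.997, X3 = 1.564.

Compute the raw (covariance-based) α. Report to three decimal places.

α = 0.435

Σσ²ᵢ = 1.624² + 0.997² + 1.564² = 6.0775
Covariances σ_ij = r_ij · s_i · s_j:
  σ(X1,X2) = 0.286 × 1.624 × 0.997 = 0.4631
  σ(X1,X3) = 0.151 × 1.624 × 1.564 = 0.3835
  σ(X2,X3) = 0.254 × 0.997 × 1.564 = 0.3961
σ²_T = Σσ²ᵢ + 2·Σσ_ij = 6.0775 + 2 × 1.2427 = 8.5629
α = (3/2)·(1 − 6.0775/8.5629) = 0.435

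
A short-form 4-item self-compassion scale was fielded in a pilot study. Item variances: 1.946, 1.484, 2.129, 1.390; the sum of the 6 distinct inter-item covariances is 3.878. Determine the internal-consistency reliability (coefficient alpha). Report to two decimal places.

Σσᵢ² = 1.946 + 1.484 + 2.129 + 1.390 = 6.949
Sum of distinct covariances = 3.878
total variance = Σσᵢ² + 2·Σcov = 6.949 + 2 × 3.878 = 14.705
α = (4/3)·(1 − 6.949/14.705) = 0.70

coefficient alpha = 0.70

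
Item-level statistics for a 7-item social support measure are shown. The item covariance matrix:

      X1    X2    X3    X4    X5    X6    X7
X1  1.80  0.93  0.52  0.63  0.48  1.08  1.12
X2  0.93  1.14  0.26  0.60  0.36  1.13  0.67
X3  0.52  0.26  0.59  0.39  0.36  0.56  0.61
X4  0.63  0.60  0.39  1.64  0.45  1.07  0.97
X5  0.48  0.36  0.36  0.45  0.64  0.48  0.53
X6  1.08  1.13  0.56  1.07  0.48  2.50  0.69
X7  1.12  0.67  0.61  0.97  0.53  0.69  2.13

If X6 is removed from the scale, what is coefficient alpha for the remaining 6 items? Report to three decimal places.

α = 0.829

Remaining items: X1, X2, X3, X4, X5, X7 (k = 6).
Σσᵢ² = 1.80 + 1.14 + 0.59 + 1.64 + 0.64 + 2.13 = 7.94
σ²_T = 7.94 + 2 × 8.88 = 25.70
α (item deleted) = (6/5)·(1 − 7.94/25.70) = 0.829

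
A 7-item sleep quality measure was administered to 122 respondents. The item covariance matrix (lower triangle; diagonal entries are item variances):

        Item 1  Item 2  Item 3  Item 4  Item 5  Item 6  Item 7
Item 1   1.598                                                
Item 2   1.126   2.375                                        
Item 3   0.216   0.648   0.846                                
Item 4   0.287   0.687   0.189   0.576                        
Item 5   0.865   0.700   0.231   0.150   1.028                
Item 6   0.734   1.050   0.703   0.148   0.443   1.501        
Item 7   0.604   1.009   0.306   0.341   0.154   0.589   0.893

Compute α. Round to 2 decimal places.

ΣVar(i) = 1.598 + 2.375 + 0.846 + 0.576 + 1.028 + 1.501 + 0.893 = 8.817
Sum of off-diagonal covariances = 11.180
σ²_total = 8.817 + 2 × 11.180 = 31.177
α = (k/(k−1))·(1 − ΣVar(i)/σ²_total) = (7/6)·(1 − 8.817/31.177) = 0.84

α = 0.84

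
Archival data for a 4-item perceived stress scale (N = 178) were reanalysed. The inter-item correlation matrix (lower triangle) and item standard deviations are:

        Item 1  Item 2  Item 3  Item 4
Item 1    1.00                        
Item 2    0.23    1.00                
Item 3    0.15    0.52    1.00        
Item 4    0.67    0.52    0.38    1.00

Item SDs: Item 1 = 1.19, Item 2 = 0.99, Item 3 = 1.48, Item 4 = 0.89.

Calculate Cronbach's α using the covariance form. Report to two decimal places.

Σσ²ᵢ = 1.19² + 0.99² + 1.48² + 0.89² = 5.3787
Covariances σ_ij = r_ij · s_i · s_j:
  σ(Item 1,Item 2) = 0.23 × 1.19 × 0.99 = 0.2710
  σ(Item 1,Item 3) = 0.15 × 1.19 × 1.48 = 0.2642
  σ(Item 1,Item 4) = 0.67 × 1.19 × 0.89 = 0.7096
  σ(Item 2,Item 3) = 0.52 × 0.99 × 1.48 = 0.7619
  σ(Item 2,Item 4) = 0.52 × 0.99 × 0.89 = 0.4582
  σ(Item 3,Item 4) = 0.38 × 1.48 × 0.89 = 0.5005
σ²_T = Σσ²ᵢ + 2·Σσ_ij = 5.3787 + 2 × 2.9654 = 11.3095
α = (4/3)·(1 − 5.3787/11.3095) = 0.70

Cronbach's α = 0.70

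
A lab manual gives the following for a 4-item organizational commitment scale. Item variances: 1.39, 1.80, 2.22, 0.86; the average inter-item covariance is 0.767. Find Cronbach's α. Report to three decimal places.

Σσᵢ² = 1.39 + 1.80 + 2.22 + 0.86 = 6.27
Sum of the 6 distinct covariances = 6 × 0.767 = 4.602
σ²_T = Σσᵢ² + 2·Σcov = 6.27 + 2 × 4.602 = 15.474
α = (4/3)·(1 − 6.27/15.474) = 0.793

Cronbach's α = 0.793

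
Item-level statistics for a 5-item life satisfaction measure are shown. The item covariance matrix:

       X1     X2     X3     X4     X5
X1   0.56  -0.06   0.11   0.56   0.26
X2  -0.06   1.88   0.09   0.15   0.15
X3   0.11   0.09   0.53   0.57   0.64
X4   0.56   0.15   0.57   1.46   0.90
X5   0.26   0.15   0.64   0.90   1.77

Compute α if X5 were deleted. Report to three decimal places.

Remaining items: X1, X2, X3, X4 (k = 4).
sum of item variances = 0.56 + 1.88 + 0.53 + 1.46 = 4.43
σ²_T = 4.43 + 2 × 1.42 = 7.27
α (item deleted) = (4/3)·(1 − 4.43/7.27) = 0.521

α = 0.521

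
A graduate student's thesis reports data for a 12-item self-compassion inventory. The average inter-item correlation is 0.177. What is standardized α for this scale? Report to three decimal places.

standardized α = 0.721

Standardized α = k·r̄ / (1 + (k−1)·r̄) = 12 × 0.177 / (1 + 11 × 0.177)
  = 2.1240 / 2.9470 = 0.721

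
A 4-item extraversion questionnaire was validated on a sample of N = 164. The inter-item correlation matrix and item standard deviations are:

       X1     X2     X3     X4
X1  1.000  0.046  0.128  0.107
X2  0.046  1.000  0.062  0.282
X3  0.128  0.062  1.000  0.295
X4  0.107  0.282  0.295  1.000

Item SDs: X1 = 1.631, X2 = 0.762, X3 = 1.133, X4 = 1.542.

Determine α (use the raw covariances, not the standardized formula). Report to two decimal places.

Σσ²ᵢ = 1.631² + 0.762² + 1.133² + 1.542² = 6.9023
Covariances σ_ij = r_ij · s_i · s_j:
  σ(X1,X2) = 0.046 × 1.631 × 0.762 = 0.0572
  σ(X1,X3) = 0.128 × 1.631 × 1.133 = 0.2365
  σ(X1,X4) = 0.107 × 1.631 × 1.542 = 0.2691
  σ(X2,X3) = 0.062 × 0.762 × 1.133 = 0.0535
  σ(X2,X4) = 0.282 × 0.762 × 1.542 = 0.3314
  σ(X3,X4) = 0.295 × 1.133 × 1.542 = 0.5154
σ²_T = Σσ²ᵢ + 2·Σσ_ij = 6.9023 + 2 × 1.4631 = 9.8285
α = (4/3)·(1 − 6.9023/9.8285) = 0.40

α = 0.40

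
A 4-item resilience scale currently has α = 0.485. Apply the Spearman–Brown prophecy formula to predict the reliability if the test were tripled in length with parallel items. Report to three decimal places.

Length factor m = 3
α' = m·α / (1 + (m−1)·α)
   = 3 × 0.485 / (1 + (3 − 1) × 0.485)
   = 1.4550 / 1.9700 = 0.739

predicted reliability = 0.739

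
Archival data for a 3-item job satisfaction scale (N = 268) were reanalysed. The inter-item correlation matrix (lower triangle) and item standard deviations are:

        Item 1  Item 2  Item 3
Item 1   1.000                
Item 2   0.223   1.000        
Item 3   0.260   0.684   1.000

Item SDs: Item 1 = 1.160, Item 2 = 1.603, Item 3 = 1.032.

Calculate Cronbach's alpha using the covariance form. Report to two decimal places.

α = 0.64

Σσ²ᵢ = 1.160² + 1.603² + 1.032² = 4.9802
Covariances σ_ij = r_ij · s_i · s_j:
  σ(Item 1,Item 2) = 0.223 × 1.160 × 1.603 = 0.4147
  σ(Item 1,Item 3) = 0.260 × 1.160 × 1.032 = 0.3113
  σ(Item 2,Item 3) = 0.684 × 1.603 × 1.032 = 1.1315
σ²_T = Σσ²ᵢ + 2·Σσ_ij = 4.9802 + 2 × 1.8575 = 8.6952
α = (3/2)·(1 − 4.9802/8.6952) = 0.64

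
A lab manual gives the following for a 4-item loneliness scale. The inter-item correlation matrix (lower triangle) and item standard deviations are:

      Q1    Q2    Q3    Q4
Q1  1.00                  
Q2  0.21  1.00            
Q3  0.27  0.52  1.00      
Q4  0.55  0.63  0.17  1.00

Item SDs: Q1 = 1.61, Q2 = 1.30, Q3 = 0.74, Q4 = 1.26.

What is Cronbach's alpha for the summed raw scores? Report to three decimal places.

Σσ²ᵢ = 1.61² + 1.30² + 0.74² + 1.26² = 6.4173
Covariances σ_ij = r_ij · s_i · s_j:
  σ(Q1,Q2) = 0.21 × 1.61 × 1.30 = 0.4395
  σ(Q1,Q3) = 0.27 × 1.61 × 0.74 = 0.3217
  σ(Q1,Q4) = 0.55 × 1.61 × 1.26 = 1.1157
  σ(Q2,Q3) = 0.52 × 1.30 × 0.74 = 0.5002
  σ(Q2,Q4) = 0.63 × 1.30 × 1.26 = 1.0319
  σ(Q3,Q4) = 0.17 × 0.74 × 1.26 = 0.1585
σ²_T = Σσ²ᵢ + 2·Σσ_ij = 6.4173 + 2 × 3.5675 = 13.5523
α = (4/3)·(1 − 6.4173/13.5523) = 0.702

Cronbach's alpha = 0.702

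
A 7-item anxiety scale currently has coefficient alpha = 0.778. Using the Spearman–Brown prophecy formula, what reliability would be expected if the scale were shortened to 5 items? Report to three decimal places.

Length factor m = 5/7 = 0.7143
α' = m·α / (1 − (1−m)·α)
   = 5/7 × 0.778 / (1 − (1 − 5/7) × 0.778)
   = 0.5557 / 0.7777 = 0.715

predicted reliability = 0.715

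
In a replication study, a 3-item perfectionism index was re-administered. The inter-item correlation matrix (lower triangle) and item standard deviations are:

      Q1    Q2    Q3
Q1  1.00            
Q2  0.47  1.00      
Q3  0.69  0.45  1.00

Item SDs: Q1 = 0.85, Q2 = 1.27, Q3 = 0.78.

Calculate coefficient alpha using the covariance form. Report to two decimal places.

Σσ²ᵢ = 0.85² + 1.27² + 0.78² = 2.9438
Covariances σ_ij = r_ij · s_i · s_j:
  σ(Q1,Q2) = 0.47 × 0.85 × 1.27 = 0.5074
  σ(Q1,Q3) = 0.69 × 0.85 × 0.78 = 0.4575
  σ(Q2,Q3) = 0.45 × 1.27 × 0.78 = 0.4458
σ²_T = Σσ²ᵢ + 2·Σσ_ij = 2.9438 + 2 × 1.4107 = 5.7652
α = (3/2)·(1 − 2.9438/5.7652) = 0.73

α = 0.73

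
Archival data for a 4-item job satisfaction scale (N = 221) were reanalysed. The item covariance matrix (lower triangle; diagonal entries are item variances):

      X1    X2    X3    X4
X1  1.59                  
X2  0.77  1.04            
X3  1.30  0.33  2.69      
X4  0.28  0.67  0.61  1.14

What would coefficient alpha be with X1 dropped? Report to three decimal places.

coefficient alpha = 0.597

Remaining items: X2, X3, X4 (k = 3).
Σσ²ᵢ = 1.04 + 2.69 + 1.14 = 4.87
σ²_total = 4.87 + 2 × 1.61 = 8.09
α (item deleted) = (3/2)·(1 − 4.87/8.09) = 0.597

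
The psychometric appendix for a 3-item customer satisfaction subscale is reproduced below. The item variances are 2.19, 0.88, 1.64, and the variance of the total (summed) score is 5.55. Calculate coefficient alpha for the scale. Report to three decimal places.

α = 0.227

Σσ²ᵢ = 2.19 + 0.88 + 1.64 = 4.71
α = (k/(k−1))·(1 − Σσ²ᵢ/σ²_T) = (3/2)·(1 − 4.71/5.55) = 0.227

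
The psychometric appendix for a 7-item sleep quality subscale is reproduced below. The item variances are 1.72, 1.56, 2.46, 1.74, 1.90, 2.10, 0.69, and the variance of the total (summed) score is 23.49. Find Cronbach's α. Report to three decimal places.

ΣVar(i) = 1.72 + 1.56 + 2.46 + 1.74 + 1.90 + 2.10 + 0.69 = 12.17
α = (k/(k−1))·(1 − ΣVar(i)/σ²_total) = (7/6)·(1 − 12.17/23.49) = 0.562

Cronbach's α = 0.562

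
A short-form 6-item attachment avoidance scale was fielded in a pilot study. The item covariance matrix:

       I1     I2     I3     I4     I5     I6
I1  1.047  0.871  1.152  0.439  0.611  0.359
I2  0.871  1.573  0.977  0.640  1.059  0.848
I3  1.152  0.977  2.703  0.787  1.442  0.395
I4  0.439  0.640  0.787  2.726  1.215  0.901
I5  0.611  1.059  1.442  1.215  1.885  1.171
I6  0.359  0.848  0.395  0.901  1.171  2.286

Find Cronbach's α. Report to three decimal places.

sum of item variances = 1.047 + 1.573 + 2.703 + 2.726 + 1.885 + 2.286 = 12.220
Σ_{i<j} σ_ij = 12.867
Var(T) = 12.220 + 2 × 12.867 = 37.954
α = (k/(k−1))·(1 − sum of item variances/Var(T)) = (6/5)·(1 − 12.220/37.954) = 0.814

Cronbach's α = 0.814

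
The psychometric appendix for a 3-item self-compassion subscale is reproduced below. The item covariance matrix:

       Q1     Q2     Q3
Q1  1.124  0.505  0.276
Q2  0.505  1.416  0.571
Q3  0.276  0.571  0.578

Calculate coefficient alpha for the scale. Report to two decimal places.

α = 0.70

Σσᵢ² = 1.124 + 1.416 + 0.578 = 3.118
Sum of off-diagonal covariances = 1.352
Var(T) = 3.118 + 2 × 1.352 = 5.822
α = (k/(k−1))·(1 − Σσᵢ²/Var(T)) = (3/2)·(1 − 3.118/5.822) = 0.70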